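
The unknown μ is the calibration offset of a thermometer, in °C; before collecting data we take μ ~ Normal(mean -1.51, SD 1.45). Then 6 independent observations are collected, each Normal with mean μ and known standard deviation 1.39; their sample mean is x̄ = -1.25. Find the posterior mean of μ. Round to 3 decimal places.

With known σ, the Normal prior is conjugate. Weight on the data is w = (n/σ²)/(n/σ² + 1/τ₀²) = 3.10543/(3.10543+0.475624) = 0.86718.
Posterior mean = w·x̄ + (1−w)·μ₀ = 0.86718·-1.25 + 0.13282·-1.51 = -1.285.

Posterior mean ≈ -1.285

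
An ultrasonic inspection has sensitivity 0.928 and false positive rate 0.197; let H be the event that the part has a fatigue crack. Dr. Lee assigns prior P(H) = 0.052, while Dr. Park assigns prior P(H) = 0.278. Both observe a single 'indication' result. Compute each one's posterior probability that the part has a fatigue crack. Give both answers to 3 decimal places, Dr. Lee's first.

P('+'|H) = 0.928, P('+'|¬H) = 0.197.
Dr. Lee: numerator 0.928·0.052 = 0.048256; evidence = 0.048256+0.197·0.948 = 0.23501; posterior = 0.205.
Dr. Park: numerator 0.928·0.278 = 0.25798; evidence = 0.25798+0.197·0.722 = 0.40022; posterior = 0.645.

Dr. Lee: 0.205; Dr. Park: 0.645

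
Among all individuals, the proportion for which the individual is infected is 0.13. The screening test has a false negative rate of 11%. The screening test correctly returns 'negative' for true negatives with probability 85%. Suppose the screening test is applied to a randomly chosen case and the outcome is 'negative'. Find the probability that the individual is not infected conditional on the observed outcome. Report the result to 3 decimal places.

Let H be the event that the individual is infected. P(H) = 0.13, so P(¬H) = 0.87. With E the 'negative' result, P(E|H) = 0.11 and P(E|¬H) = 0.85.
P(E) = 0.11·0.13 + 0.85·0.87 = 0.014300 + 0.73950 = 0.75380.
By Bayes' theorem, P(H|E) = 0.014300 / 0.75380 = 0.019. Hence P(¬H|E) = 1 − 0.019 = 0.981.

P(¬H | E) ≈ 0.981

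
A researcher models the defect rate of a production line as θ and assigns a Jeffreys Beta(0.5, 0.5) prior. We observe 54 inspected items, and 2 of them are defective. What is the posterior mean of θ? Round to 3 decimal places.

The binomial likelihood is conjugate to the Beta prior: with 2 successes and 52 failures, the posterior is Beta(0.5+2, 0.5+52) = Beta(2.5, 52.5).
Posterior mean = α/(α+β) = 2.5/55 = 0.045.

Posterior mean ≈ 0.045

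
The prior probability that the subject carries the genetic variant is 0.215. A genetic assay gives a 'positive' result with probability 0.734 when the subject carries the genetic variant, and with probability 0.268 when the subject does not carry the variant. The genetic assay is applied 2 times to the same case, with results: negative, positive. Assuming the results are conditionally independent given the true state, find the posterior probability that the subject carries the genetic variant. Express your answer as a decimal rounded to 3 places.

Posterior P(H) ≈ 0.214

Let H be the event that the subject carries the genetic variant; start with P(H) = 0.215. P('positive'|H) = 0.734, P('positive'|¬H) = 0.268.
Update on result 1 ('negative'): P(H) ← 0.266·0.2150 / (0.266·0.2150 + 0.732·0.7850) = 0.057190/0.63181 = 0.0905.
Update on result 2 ('positive'): P(H) ← 0.734·0.0905 / (0.734·0.0905 + 0.268·0.9095) = 0.066440/0.31018 = 0.2142.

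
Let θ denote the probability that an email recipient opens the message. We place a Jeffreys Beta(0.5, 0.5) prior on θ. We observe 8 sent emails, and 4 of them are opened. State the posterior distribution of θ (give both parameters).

Posterior: Beta(4.5, 4.5)

Observing 4 successes and 4 failures updates Beta(0.5, 0.5) by adding the success and failure counts to the two shape parameters: α = 0.5+4 = 4.5, β = 0.5+4 = 4.5.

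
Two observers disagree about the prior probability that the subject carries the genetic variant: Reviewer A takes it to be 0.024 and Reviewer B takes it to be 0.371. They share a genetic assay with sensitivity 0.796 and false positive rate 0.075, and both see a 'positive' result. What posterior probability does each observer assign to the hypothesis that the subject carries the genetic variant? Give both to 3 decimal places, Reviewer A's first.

Reviewer A: 0.207; Reviewer B: 0.862

The likelihood ratio for a 'positive' result is 0.796/0.075 = 10.613.
Reviewer A: prior odds 0.024/0.976 = 0.024590; posterior odds 0.26098; posterior probability 0.207.
Reviewer B: prior odds 0.371/0.629 = 0.58983; posterior odds 6.2600; posterior probability 0.862.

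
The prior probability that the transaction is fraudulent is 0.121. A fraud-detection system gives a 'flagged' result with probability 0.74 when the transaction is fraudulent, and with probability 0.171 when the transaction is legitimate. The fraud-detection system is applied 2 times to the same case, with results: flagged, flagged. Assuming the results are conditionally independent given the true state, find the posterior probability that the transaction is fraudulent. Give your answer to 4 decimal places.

Posterior P(H) ≈ 0.7205

With H the event that the transaction is fraudulent, the joint likelihood of the observed sequence is P(data|H) = 0.74·0.74 = 0.54760 and P(data|¬H) = 0.171·0.171 = 0.029241.
Bayes: P(H|data) = 0.121·0.54760 / (0.121·0.54760 + 0.879·0.029241) = 0.066260/0.091962 = 0.7205.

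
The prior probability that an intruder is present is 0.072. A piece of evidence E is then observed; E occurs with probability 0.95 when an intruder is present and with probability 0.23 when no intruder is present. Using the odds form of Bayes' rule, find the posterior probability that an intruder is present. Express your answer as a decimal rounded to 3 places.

Posterior probability ≈ 0.243

Prior odds = 0.072/(1−0.072) = 0.077586. In log-odds, ln(0.077586) = -2.5564.
Add log likelihood ratio: ln(4.1304) = 1.4184.
Posterior log-odds = -1.1380, so posterior odds = exp(-1.1380) = 0.32046. Converting, P(H|E) = 0.32046/1.3205 = 0.243.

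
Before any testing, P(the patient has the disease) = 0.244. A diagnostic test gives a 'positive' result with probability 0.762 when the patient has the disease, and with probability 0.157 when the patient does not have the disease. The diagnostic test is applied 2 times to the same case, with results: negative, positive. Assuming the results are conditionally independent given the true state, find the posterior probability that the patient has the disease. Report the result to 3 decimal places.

Posterior P(H) ≈ 0.307

Let H be the event that the patient has the disease; start with P(H) = 0.244. P('positive'|H) = 0.762, P('positive'|¬H) = 0.157.
Update on result 1 ('negative'): P(H) ← 0.238·0.2440 / (0.238·0.2440 + 0.843·0.7560) = 0.058072/0.69538 = 0.0835.
Update on result 2 ('positive'): P(H) ← 0.762·0.0835 / (0.762·0.0835 + 0.157·0.9165) = 0.063636/0.20752 = 0.3066.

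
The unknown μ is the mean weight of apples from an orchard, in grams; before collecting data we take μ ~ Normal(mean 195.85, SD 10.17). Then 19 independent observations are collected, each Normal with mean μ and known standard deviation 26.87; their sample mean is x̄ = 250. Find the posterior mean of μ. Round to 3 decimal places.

Prior precision 1/τ₀² = 1/10.17² = 0.00966848; data precision n/σ² = 19/26.87² = 0.0263159.
Posterior precision = 0.00966848 + 0.0263159 = 0.0359844.
Posterior mean = (0.00966848·195.85 + 0.0263159·250) / 0.0359844 = 235.451.

Posterior mean ≈ 235.451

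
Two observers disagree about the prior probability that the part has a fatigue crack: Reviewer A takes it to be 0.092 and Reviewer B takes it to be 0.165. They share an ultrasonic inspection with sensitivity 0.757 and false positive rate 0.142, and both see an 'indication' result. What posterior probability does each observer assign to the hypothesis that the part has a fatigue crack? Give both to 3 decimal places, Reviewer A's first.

Reviewer A: 0.351; Reviewer B: 0.513

The likelihood ratio for an 'indication' result is 0.757/0.142 = 5.3310.
Reviewer A: prior odds 0.092/0.908 = 0.10132; posterior odds 0.54014; posterior probability 0.351.
Reviewer B: prior odds 0.165/0.835 = 0.19760; posterior odds 1.0534; posterior probability 0.513.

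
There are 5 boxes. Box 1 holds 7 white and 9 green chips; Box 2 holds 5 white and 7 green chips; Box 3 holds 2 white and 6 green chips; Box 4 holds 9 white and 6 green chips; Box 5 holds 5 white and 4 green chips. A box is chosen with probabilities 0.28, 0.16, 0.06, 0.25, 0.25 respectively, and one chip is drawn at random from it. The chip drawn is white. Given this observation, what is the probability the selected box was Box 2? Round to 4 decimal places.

P(white|Box 1) = 0.4375; P(white|Box 2) = 0.4167; P(white|Box 3) = 0.25; P(white|Box 4) = 0.6; P(white|Box 5) = 0.5556.
Prior × likelihood for each source: 0.28·0.4375=0.1225, 0.16·0.4167=0.06667, 0.06·0.25=0.01500, 0.25·0.6=0.1500, 0.25·0.5556=0.1389. Summing gives P(white) = 0.49306.
P(Box 2 | white) = 0.06667 / 0.49306 = 0.1352.

Posterior probability ≈ 0.1352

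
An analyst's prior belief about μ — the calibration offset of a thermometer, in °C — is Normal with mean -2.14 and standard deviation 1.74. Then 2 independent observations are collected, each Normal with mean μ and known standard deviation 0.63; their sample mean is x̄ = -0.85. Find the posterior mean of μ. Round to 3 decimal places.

With known σ, the Normal prior is conjugate. Weight on the data is w = (n/σ²)/(n/σ² + 1/τ₀²) = 5.03905/(5.03905+0.330295) = 0.93849.
Posterior mean = w·x̄ + (1−w)·μ₀ = 0.93849·-0.85 + 0.061515·-2.14 = -0.929.

Posterior mean ≈ -0.929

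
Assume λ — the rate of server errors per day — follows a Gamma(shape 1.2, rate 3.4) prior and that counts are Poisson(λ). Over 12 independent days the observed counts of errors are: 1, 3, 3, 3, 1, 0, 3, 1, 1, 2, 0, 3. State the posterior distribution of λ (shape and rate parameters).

Posterior: Gamma(shape=22.2, rate=15.4)

The Poisson likelihood adds the total count to the shape and the number of exposure periods to the rate. Here ∑xᵢ = 21 and n = 12, so shape 1.2→22.2 and rate 3.4→15.4.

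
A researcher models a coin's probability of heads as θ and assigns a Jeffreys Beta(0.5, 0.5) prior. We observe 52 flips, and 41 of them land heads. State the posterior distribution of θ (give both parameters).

Observing 41 successes and 11 failures updates Beta(0.5, 0.5) by adding the success and failure counts to the two shape parameters: α = 0.5+41 = 41.5, β = 0.5+11 = 11.5.

Posterior: Beta(41.5, 11.5)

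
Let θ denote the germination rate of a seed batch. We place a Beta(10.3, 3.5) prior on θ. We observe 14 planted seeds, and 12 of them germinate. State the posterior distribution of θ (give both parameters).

Posterior: Beta(22.3, 5.5)

The binomial likelihood is conjugate to the Beta prior: with 12 successes and 2 failures, the posterior is Beta(10.3+12, 3.5+2) = Beta(22.3, 5.5).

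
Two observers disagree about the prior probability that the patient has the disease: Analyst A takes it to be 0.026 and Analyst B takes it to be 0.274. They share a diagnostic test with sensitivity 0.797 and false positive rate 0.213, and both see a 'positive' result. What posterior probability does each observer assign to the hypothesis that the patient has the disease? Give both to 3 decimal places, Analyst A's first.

Analyst A: 0.091; Analyst B: 0.585

The likelihood ratio for a 'positive' result is 0.797/0.213 = 3.7418.
Analyst A: prior odds 0.026/0.974 = 0.026694; posterior odds 0.099883; posterior probability 0.091.
Analyst B: prior odds 0.274/0.726 = 0.37741; posterior odds 1.4122; posterior probability 0.585.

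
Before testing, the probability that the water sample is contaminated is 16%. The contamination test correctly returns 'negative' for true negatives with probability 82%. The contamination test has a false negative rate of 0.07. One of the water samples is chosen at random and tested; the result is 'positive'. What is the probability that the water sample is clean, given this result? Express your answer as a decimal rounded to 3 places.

P(¬H | E) ≈ 0.504

Write H for 'the water sample is contaminated'. Prior odds H:¬H = 0.16/0.84 = 0.19048. For the 'positive' outcome, the likelihood ratio is 0.93/0.18 = 5.1667.
Posterior odds = 0.19048 × 5.1667 = 0.98413, so P(H|E) = 0.98413/(1+0.98413) = 0.496. Then P(¬H|E) = 1 − 0.496 = 0.504.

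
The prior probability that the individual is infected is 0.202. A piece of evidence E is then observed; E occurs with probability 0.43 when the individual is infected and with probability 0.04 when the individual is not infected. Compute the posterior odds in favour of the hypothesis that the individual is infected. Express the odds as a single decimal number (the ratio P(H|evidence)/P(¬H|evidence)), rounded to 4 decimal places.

Posterior odds ≈ 2.7212

Prior odds = 0.202/(1−0.202) = 0.25313.
Likelihood ratio for E = 0.43/0.04 = 10.750.
Posterior odds = prior odds × LR = 2.7212.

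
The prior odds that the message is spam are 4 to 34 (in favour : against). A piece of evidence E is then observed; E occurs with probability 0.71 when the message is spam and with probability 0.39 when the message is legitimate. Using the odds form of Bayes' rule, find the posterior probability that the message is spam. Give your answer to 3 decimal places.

Posterior probability ≈ 0.176

Prior odds = 4/34 = 0.11765.
Likelihood ratio for E = 0.71/0.39 = 1.8205.
Posterior odds = prior odds × LR = 0.21418.
Posterior probability = odds/(1+odds) = 0.21418/1.2142 = 0.176.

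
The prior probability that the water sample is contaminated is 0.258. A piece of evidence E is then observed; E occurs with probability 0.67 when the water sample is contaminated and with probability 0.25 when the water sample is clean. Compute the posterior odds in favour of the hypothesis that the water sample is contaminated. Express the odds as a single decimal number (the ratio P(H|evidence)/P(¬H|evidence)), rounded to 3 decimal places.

Posterior odds ≈ 0.932

Prior odds = 0.258/(1−0.258) = 0.34771. In log-odds, ln(0.34771) = -1.0564.
Add log likelihood ratio: ln(2.6800) = 0.98582.
Posterior log-odds = -0.070573, so posterior odds = exp(-0.070573) = 0.93186.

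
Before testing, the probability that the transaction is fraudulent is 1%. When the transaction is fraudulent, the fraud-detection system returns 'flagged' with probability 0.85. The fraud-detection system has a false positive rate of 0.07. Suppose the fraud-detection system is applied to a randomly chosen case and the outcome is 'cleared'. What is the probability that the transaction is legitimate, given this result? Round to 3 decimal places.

Write H for 'the transaction is fraudulent'. Prior odds H:¬H = 0.01/0.99 = 0.010101. For the 'cleared' outcome, the likelihood ratio is 0.15/0.93 = 0.16129.
Posterior odds = 0.010101 × 0.16129 = 0.0016292, so P(H|E) = 0.0016292/(1+0.0016292) = 0.002. Then P(¬H|E) = 1 − 0.002 = 0.998.

P(¬H | E) ≈ 0.998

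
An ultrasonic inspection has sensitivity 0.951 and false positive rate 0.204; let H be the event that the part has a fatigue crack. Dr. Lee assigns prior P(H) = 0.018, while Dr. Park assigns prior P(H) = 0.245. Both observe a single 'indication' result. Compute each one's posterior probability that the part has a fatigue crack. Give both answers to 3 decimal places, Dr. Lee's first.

Dr. Lee: 0.079; Dr. Park: 0.602

P('+'|H) = 0.951, P('+'|¬H) = 0.204.
Dr. Lee: numerator 0.951·0.018 = 0.017118; evidence = 0.017118+0.204·0.982 = 0.21745; posterior = 0.079.
Dr. Park: numerator 0.951·0.245 = 0.23299; evidence = 0.23299+0.204·0.755 = 0.38701; posterior = 0.602.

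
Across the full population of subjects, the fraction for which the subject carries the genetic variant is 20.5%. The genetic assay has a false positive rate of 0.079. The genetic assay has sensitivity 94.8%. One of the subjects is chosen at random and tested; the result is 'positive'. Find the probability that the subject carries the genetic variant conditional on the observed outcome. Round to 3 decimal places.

P(H | E) ≈ 0.756

Let H be the event that the subject carries the genetic variant. P(H) = 0.205, so P(¬H) = 0.795. With E the 'positive' result, P(E|H) = 0.948 and P(E|¬H) = 0.079.
P(E) = 0.948·0.205 + 0.079·0.795 = 0.19434 + 0.062805 = 0.25714.
By Bayes' theorem, P(H|E) = 0.19434 / 0.25714 = 0.756.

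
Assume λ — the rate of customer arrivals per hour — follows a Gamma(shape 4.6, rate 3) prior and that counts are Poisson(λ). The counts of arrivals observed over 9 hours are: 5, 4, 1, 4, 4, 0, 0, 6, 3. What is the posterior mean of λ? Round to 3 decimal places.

Posterior mean ≈ 2.633

Total count ∑xᵢ = 27 over n = 9 hours.
Gamma is conjugate to the Poisson likelihood: posterior is Gamma(shape = 4.6+27 = 31.6, rate = 3+9 = 12).
E[λ | data] = 31.6/12 = 2.633.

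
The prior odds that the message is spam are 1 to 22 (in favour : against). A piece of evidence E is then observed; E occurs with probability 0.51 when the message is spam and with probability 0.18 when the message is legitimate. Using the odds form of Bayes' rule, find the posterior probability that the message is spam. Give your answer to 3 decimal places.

Prior odds = 1/22 = 0.045455. In log-odds, ln(0.045455) = -3.0910.
Add log likelihood ratio: ln(2.8333) = 1.0415.
Posterior log-odds = -2.0496, so posterior odds = exp(-2.0496) = 0.12879. Converting, P(H|E) = 0.12879/1.1288 = 0.114.

Posterior probability ≈ 0.114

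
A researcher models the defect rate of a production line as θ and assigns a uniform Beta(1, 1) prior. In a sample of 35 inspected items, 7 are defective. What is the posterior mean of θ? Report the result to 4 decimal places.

Posterior mean ≈ 0.2162

The binomial likelihood is conjugate to the Beta prior: with 7 successes and 28 failures, the posterior is Beta(1+7, 1+28) = Beta(8, 29).
E[θ | data] = 8/(8+29) = 0.2162.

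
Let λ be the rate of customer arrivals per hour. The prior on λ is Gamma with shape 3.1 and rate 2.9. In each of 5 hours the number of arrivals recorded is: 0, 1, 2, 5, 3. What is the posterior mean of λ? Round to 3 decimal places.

Total count ∑xᵢ = 11 over n = 5 hours.
Gamma is conjugate to the Poisson likelihood: posterior is Gamma(shape = 3.1+11 = 14.1, rate = 2.9+5 = 7.9).
E[λ | data] = 14.1/7.9 = 1.785.

Posterior mean ≈ 1.785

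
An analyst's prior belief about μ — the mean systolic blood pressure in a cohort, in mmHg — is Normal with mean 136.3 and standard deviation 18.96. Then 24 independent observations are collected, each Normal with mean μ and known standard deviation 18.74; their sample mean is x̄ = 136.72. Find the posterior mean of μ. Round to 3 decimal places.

Prior precision 1/τ₀² = 1/18.96² = 0.00278178; data precision n/σ² = 24/18.74² = 0.0683395.
Posterior precision = 0.00278178 + 0.0683395 = 0.0711213.
Posterior mean = (0.00278178·136.3 + 0.0683395·136.72) / 0.0711213 = 136.704.

Posterior mean ≈ 136.704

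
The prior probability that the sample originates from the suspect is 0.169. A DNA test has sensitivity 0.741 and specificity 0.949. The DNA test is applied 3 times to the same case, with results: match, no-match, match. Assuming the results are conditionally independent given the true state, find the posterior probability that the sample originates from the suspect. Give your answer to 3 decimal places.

Let H be the event that the sample originates from the suspect; start with P(H) = 0.169. P('match'|H) = 0.741, P('match'|¬H) = 0.051.
Update on result 1 ('match'): P(H) ← 0.741·0.1690 / (0.741·0.1690 + 0.051·0.8310) = 0.12523/0.16761 = 0.7471.
Update on result 2 ('no-match'): P(H) ← 0.259·0.7471 / (0.259·0.7471 + 0.949·0.2529) = 0.19351/0.43347 = 0.4464.
Update on result 3 ('match'): P(H) ← 0.741·0.4464 / (0.741·0.4464 + 0.051·0.5536) = 0.33080/0.35903 = 0.9214.

Posterior P(H) ≈ 0.921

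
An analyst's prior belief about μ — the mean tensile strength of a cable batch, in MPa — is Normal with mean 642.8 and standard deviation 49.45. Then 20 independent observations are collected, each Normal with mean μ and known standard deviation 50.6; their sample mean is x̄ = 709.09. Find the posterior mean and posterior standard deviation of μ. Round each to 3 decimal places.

Posterior mean ≈ 705.792; posterior SD ≈ 11.029

Prior precision 1/τ₀² = 1/49.45² = 0.00040895; data precision n/σ² = 20/50.6² = 0.00781140.
Posterior precision = 0.00040895 + 0.00781140 = 0.00822035, giving posterior SD = 1/√0.00822035 = 11.029.
Posterior mean = (0.00040895·642.8 + 0.00781140·709.09) / 0.00822035 = 705.792.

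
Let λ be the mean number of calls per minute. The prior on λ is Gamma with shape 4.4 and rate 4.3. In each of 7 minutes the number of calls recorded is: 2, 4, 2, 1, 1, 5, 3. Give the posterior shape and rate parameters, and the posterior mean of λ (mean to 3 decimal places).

Total count ∑xᵢ = 18 over n = 7 minutes.
Gamma is conjugate to the Poisson likelihood: posterior is Gamma(shape = 4.4+18 = 22.4, rate = 4.3+7 = 11.3).
E[λ | data] = 22.4/11.3 = 1.982.

Posterior: Gamma(shape=22.4, rate=11.3); mean ≈ 1.982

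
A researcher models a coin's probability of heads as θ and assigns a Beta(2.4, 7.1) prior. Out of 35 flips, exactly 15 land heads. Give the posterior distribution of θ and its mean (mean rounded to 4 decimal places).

The binomial likelihood is conjugate to the Beta prior: with 15 successes and 20 failures, the posterior is Beta(2.4+15, 7.1+20) = Beta(17.4, 27.1).
Posterior mean = α/(α+β) = 17.4/44.5 = 0.3910.

Posterior: Beta(17.4, 27.1); mean ≈ 0.3910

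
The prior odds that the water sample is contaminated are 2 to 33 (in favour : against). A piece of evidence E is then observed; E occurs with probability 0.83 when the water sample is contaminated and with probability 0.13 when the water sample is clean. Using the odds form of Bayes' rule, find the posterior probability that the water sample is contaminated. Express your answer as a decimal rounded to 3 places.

Prior odds = 2/33 = 0.060606.
Likelihood ratio for E = 0.83/0.13 = 6.3846.
Posterior odds = prior odds × LR = 0.38695.
Posterior probability = odds/(1+odds) = 0.38695/1.3869 = 0.279.

Posterior probability ≈ 0.279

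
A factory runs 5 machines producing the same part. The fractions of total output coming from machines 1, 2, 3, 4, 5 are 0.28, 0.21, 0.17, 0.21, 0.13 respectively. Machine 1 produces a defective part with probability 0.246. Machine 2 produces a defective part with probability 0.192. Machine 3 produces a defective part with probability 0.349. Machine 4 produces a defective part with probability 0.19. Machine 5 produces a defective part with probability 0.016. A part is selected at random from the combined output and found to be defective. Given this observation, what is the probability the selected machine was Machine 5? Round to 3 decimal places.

Posterior probability ≈ 0.010

P(defective|M1) = 0.246; P(defective|M2) = 0.192; P(defective|M3) = 0.349; P(defective|M4) = 0.19; P(defective|M5) = 0.016.
Prior × likelihood for each source: 0.28·0.246=0.06888, 0.21·0.192=0.04032, 0.17·0.349=0.05933, 0.21·0.19=0.03990, 0.13·0.016=0.002080. Summing gives P(defective) = 0.21051.
P(Machine 5 | defective) = 0.002080 / 0.21051 = 0.010.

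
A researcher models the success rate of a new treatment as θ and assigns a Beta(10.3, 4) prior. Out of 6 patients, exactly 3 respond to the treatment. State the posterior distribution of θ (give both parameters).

Posterior: Beta(13.3, 7)

The binomial likelihood is conjugate to the Beta prior: with 3 successes and 3 failures, the posterior is Beta(10.3+3, 4+3) = Beta(13.3, 7).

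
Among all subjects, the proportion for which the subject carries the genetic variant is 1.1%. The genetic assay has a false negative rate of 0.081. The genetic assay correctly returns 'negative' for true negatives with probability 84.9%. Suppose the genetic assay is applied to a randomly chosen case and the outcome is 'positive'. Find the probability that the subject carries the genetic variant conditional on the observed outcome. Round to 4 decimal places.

P(H | E) ≈ 0.0634

Let H be the event that the subject carries the genetic variant. P(H) = 0.011, so P(¬H) = 0.989. With E the 'positive' result, P(E|H) = 0.919 and P(E|¬H) = 0.151.
P(E) = 0.919·0.011 + 0.151·0.989 = 0.010109 + 0.14934 = 0.15945.
By Bayes' theorem, P(H|E) = 0.010109 / 0.15945 = 0.0634.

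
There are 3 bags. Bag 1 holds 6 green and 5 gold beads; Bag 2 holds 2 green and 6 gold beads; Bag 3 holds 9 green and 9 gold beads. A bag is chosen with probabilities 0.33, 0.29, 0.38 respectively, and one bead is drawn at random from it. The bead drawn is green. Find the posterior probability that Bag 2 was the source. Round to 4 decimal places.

P(green|Bag 1) = 0.5455; P(green|Bag 2) = 0.25; P(green|Bag 3) = 0.5.
Prior × likelihood for each source: 0.33·0.5455=0.1800, 0.29·0.25=0.07250, 0.38·0.5=0.1900. Summing gives P(green) = 0.44250.
P(Bag 2 | green) = 0.07250 / 0.44250 = 0.1638.

Posterior probability ≈ 0.1638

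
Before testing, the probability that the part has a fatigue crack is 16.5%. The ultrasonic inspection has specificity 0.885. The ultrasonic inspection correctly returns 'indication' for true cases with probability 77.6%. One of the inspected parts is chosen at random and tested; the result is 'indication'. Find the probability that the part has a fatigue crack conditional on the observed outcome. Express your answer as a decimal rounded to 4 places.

Write H for 'the part has a fatigue crack'. Prior odds H:¬H = 0.165/0.835 = 0.19760. For the 'indication' outcome, the likelihood ratio is 0.776/0.115 = 6.7478.
Posterior odds = 0.19760 × 6.7478 = 1.3334, so P(H|E) = 1.3334/(1+1.3334) = 0.5714.

P(H | E) ≈ 0.5714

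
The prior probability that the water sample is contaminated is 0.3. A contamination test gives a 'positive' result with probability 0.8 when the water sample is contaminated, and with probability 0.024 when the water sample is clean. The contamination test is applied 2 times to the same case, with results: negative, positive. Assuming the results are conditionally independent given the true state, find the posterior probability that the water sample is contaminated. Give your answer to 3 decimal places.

Let H be the event that the water sample is contaminated; start with P(H) = 0.3. P('positive'|H) = 0.8, P('positive'|¬H) = 0.024.
Update on result 1 ('negative'): P(H) ← 0.2·0.3000 / (0.2·0.3000 + 0.976·0.7000) = 0.060000/0.74320 = 0.0807.
Update on result 2 ('positive'): P(H) ← 0.8·0.0807 / (0.8·0.0807 + 0.024·0.9193) = 0.064586/0.086648 = 0.7454.

Posterior P(H) ≈ 0.745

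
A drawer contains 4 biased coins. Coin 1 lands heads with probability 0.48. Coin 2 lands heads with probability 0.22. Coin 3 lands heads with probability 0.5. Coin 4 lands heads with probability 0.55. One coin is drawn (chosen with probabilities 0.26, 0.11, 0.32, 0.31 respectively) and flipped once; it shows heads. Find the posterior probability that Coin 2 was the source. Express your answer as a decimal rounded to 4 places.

Tabulate prior·likelihood by source: [1] prior 0.26, lik 0.48, product 0.1248; [2] prior 0.11, lik 0.22, product 0.02420; [3] prior 0.32, lik 0.5, product 0.1600; [4] prior 0.31, lik 0.55, product 0.1705.
Normalizing constant = 0.47950; the posterior for Coin 2 is its product over the sum, 0.02420/0.47950 = 0.0505.

Posterior probability ≈ 0.0505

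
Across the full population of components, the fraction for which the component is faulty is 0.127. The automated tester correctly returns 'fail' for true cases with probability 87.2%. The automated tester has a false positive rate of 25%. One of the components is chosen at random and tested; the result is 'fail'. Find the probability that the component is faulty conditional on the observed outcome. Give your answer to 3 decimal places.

P(H | E) ≈ 0.337

Write H for 'the component is faulty'. Prior odds H:¬H = 0.127/0.873 = 0.14548. For the 'fail' outcome, the likelihood ratio is 0.872/0.25 = 3.4880.
Posterior odds = 0.14548 × 3.4880 = 0.50742, so P(H|E) = 0.50742/(1+0.50742) = 0.337.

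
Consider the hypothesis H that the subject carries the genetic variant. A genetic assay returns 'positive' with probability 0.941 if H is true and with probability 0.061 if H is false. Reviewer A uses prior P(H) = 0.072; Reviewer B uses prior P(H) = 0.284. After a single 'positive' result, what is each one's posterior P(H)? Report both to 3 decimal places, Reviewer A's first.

P('+'|H) = 0.941, P('+'|¬H) = 0.061.
Reviewer A: numerator 0.941·0.072 = 0.067752; evidence = 0.067752+0.061·0.928 = 0.12436; posterior = 0.545.
Reviewer B: numerator 0.941·0.284 = 0.26724; evidence = 0.26724+0.061·0.716 = 0.31092; posterior = 0.860.

Reviewer A: 0.545; Reviewer B: 0.860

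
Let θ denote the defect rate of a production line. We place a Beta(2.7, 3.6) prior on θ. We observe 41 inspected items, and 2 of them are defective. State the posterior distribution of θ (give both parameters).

Posterior: Beta(4.7, 42.6)

Observing 2 successes and 39 failures updates Beta(2.7, 3.6) by adding the success and failure counts to the two shape parameters: α = 2.7+2 = 4.7, β = 3.6+39 = 42.6.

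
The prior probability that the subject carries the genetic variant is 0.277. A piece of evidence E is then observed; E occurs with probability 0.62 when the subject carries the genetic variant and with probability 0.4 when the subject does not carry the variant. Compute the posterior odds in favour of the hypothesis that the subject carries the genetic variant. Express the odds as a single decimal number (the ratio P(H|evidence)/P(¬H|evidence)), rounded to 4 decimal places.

Posterior odds ≈ 0.5938

Prior odds = 0.277/(1−0.277) = 0.38313. In log-odds, ln(0.38313) = -0.95939.
Add log likelihood ratio: ln(1.5500) = 0.43825.
Posterior log-odds = -0.52114, so posterior odds = exp(-0.52114) = 0.59385.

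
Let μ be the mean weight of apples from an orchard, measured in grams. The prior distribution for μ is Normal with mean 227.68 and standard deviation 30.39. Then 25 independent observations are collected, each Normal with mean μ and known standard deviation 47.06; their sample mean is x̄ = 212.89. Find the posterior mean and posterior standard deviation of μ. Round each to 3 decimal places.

Posterior mean ≈ 214.184; posterior SD ≈ 8.991

Prior precision 1/τ₀² = 1/30.39² = 0.00108278; data precision n/σ² = 25/47.06² = 0.0112885.
Posterior precision = 0.00108278 + 0.0112885 = 0.0123713, giving posterior SD = 1/√0.0123713 = 8.991.
Posterior mean = (0.00108278·227.68 + 0.0112885·212.89) / 0.0123713 = 214.184.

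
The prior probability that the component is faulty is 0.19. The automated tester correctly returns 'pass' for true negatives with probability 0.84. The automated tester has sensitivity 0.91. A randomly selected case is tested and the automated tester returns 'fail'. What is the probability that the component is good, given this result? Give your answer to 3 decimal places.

P(¬H | E) ≈ 0.428

Write H for 'the component is faulty'. Prior odds H:¬H = 0.19/0.81 = 0.23457. For the 'fail' outcome, the likelihood ratio is 0.91/0.16 = 5.6875.
Posterior odds = 0.23457 × 5.6875 = 1.3341, so P(H|E) = 1.3341/(1+1.3341) = 0.572. Then P(¬H|E) = 1 − 0.572 = 0.428.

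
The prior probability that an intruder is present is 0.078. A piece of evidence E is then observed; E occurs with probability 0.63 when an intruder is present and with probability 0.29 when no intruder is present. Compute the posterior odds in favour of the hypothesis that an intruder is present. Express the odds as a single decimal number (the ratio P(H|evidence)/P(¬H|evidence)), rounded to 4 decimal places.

Posterior odds ≈ 0.1838

Prior odds = 0.078/(1−0.078) = 0.084599. In log-odds, ln(0.084599) = -2.4698.
Add log likelihood ratio: ln(2.1724) = 0.77584.
Posterior log-odds = -1.6940, so posterior odds = exp(-1.6940) = 0.18378.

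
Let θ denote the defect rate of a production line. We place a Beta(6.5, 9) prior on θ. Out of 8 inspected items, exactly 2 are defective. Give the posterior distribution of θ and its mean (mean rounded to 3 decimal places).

Observing 2 successes and 6 failures updates Beta(6.5, 9) by adding the success and failure counts to the two shape parameters: α = 6.5+2 = 8.5, β = 9+6 = 15.
E[θ | data] = 8.5/(8.5+15) = 0.362.

Posterior: Beta(8.5, 15); mean ≈ 0.362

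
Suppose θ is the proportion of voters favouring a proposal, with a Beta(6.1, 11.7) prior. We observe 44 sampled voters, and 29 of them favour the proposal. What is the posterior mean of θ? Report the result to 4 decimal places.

Posterior mean ≈ 0.5680

Observing 29 successes and 15 failures updates Beta(6.1, 11.7) by adding the success and failure counts to the two shape parameters: α = 6.1+29 = 35.1, β = 11.7+15 = 26.7.
Posterior mean = α/(α+β) = 35.1/61.8 = 0.5680.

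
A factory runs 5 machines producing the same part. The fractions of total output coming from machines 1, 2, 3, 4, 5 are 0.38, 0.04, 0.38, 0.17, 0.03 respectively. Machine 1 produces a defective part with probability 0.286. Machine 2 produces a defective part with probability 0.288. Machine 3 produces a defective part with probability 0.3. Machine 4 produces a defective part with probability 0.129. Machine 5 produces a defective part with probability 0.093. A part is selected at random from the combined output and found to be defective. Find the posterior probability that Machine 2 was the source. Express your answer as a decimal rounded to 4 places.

P(defective|M1) = 0.286; P(defective|M2) = 0.288; P(defective|M3) = 0.3; P(defective|M4) = 0.129; P(defective|M5) = 0.093.
Prior × likelihood for each source: 0.38·0.286=0.1087, 0.04·0.288=0.01152, 0.38·0.3=0.1140, 0.17·0.129=0.02193, 0.03·0.093=0.002790. Summing gives P(defective) = 0.25892.
P(Machine 2 | defective) = 0.01152 / 0.25892 = 0.0445.

Posterior probability ≈ 0.0445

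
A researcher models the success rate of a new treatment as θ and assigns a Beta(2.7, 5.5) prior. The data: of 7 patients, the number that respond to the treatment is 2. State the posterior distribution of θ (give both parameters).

Posterior: Beta(4.7, 10.5)

The binomial likelihood is conjugate to the Beta prior: with 2 successes and 5 failures, the posterior is Beta(2.7+2, 5.5+5) = Beta(4.7, 10.5).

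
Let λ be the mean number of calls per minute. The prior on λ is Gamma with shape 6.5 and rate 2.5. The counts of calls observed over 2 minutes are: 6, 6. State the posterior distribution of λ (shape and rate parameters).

Posterior: Gamma(shape=18.5, rate=4.5)

Total count ∑xᵢ = 12 over n = 2 minutes.
Gamma is conjugate to the Poisson likelihood: posterior is Gamma(shape = 6.5+12 = 18.5, rate = 2.5+2 = 4.5).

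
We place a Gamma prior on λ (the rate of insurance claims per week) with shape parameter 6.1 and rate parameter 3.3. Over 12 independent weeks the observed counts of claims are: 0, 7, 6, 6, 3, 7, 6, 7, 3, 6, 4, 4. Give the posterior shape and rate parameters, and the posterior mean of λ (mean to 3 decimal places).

Posterior: Gamma(shape=65.1, rate=15.3); mean ≈ 4.255

Total count ∑xᵢ = 59 over n = 12 weeks.
Gamma is conjugate to the Poisson likelihood: posterior is Gamma(shape = 6.1+59 = 65.1, rate = 3.3+12 = 15.3).
E[λ | data] = 65.1/15.3 = 4.255.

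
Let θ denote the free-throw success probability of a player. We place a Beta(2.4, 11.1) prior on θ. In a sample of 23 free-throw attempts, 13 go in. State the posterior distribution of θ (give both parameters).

The binomial likelihood is conjugate to the Beta prior: with 13 successes and 10 failures, the posterior is Beta(2.4+13, 11.1+10) = Beta(15.4, 21.1).

Posterior: Beta(15.4, 21.1)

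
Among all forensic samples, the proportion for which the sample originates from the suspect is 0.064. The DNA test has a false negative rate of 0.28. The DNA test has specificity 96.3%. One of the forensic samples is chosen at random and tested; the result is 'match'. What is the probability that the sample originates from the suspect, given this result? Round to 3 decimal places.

P(H | E) ≈ 0.571

Let H be the event that the sample originates from the suspect. P(H) = 0.064, so P(¬H) = 0.936. With E the 'match' result, P(E|H) = 0.72 and P(E|¬H) = 0.037.
P(E) = 0.72·0.064 + 0.037·0.936 = 0.046080 + 0.034632 = 0.080712.
By Bayes' theorem, P(H|E) = 0.046080 / 0.080712 = 0.571.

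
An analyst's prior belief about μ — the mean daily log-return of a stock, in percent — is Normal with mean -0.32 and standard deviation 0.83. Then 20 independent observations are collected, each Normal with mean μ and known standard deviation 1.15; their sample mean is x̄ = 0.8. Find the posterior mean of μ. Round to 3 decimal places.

Posterior mean ≈ 0.702

Prior precision 1/τ₀² = 1/0.83² = 1.45159; data precision n/σ² = 20/1.15² = 15.1229.
Posterior precision = 1.45159 + 15.1229 = 16.5745.
Posterior mean = (1.45159·-0.32 + 15.1229·0.8) / 16.5745 = 0.702.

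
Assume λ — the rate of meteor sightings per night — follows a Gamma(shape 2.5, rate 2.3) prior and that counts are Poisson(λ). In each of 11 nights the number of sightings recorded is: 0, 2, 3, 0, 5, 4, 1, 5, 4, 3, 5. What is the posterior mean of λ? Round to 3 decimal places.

Posterior mean ≈ 2.594

The Poisson likelihood adds the total count to the shape and the number of exposure periods to the rate. Here ∑xᵢ = 32 and n = 11, so shape 2.5→34.5 and rate 2.3→13.3.
Posterior mean = shape/rate = 34.5/13.3 = 2.594.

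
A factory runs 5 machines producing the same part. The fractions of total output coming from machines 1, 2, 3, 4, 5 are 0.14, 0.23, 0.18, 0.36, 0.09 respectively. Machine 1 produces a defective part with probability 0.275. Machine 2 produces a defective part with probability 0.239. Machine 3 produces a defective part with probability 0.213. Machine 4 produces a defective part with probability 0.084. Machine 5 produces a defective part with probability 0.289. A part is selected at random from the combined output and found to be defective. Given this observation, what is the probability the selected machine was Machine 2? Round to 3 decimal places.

Posterior probability ≈ 0.292

Tabulate prior·likelihood by source: [1] prior 0.14, lik 0.275, product 0.03850; [2] prior 0.23, lik 0.239, product 0.05497; [3] prior 0.18, lik 0.213, product 0.03834; [4] prior 0.36, lik 0.084, product 0.03024; [5] prior 0.09, lik 0.289, product 0.02601.
Normalizing constant = 0.18806; the posterior for Machine 2 is its product over the sum, 0.05497/0.18806 = 0.292.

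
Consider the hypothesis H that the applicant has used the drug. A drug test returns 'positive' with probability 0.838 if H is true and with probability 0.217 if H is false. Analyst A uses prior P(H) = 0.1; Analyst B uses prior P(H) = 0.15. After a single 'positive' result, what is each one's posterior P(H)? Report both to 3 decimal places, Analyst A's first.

Analyst A: 0.300; Analyst B: 0.405

The likelihood ratio for a 'positive' result is 0.838/0.217 = 3.8618.
Analyst A: prior odds 0.1/0.9 = 0.11111; posterior odds 0.42908; posterior probability 0.300.
Analyst B: prior odds 0.15/0.85 = 0.17647; posterior odds 0.68149; posterior probability 0.405.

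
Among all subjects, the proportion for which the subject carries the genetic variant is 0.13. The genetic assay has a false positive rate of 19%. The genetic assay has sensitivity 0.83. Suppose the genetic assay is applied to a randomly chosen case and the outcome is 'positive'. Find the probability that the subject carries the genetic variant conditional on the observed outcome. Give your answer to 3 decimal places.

Write H for 'the subject carries the genetic variant'. Prior odds H:¬H = 0.13/0.87 = 0.14943. For the 'positive' outcome, the likelihood ratio is 0.83/0.19 = 4.3684.
Posterior odds = 0.14943 × 4.3684 = 0.65275, so P(H|E) = 0.65275/(1+0.65275) = 0.395.

P(H | E) ≈ 0.395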